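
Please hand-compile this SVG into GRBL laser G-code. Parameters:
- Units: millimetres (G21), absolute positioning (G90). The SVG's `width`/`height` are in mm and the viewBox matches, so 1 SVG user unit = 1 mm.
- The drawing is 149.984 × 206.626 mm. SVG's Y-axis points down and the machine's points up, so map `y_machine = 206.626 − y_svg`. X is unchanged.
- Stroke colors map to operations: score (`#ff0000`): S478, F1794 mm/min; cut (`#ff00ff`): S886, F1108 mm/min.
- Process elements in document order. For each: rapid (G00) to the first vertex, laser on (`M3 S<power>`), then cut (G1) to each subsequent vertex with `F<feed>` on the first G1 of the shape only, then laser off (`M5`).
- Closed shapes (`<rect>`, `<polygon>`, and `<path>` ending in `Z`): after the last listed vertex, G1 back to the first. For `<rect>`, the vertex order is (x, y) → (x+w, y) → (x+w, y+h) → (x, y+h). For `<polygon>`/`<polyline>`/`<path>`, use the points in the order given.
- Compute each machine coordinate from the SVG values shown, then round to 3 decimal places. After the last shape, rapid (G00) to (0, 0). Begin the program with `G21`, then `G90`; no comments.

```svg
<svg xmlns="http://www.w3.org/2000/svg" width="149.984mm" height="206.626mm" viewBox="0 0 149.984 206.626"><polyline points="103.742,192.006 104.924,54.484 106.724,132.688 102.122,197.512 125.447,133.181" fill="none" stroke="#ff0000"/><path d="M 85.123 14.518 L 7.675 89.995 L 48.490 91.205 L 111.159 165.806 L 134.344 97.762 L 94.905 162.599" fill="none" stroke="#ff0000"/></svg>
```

viewBox `0 0 149.984 206.626` with mm width/height → 1 unit = 1 mm. Flip: y_m = 206.626 − y_svg.

**Shape 1** — `<polyline>` open polyline, stroke `#ff0000` → score (S478, F1794). Machine vertices: (103.742,14.620) → (104.924,152.142) → (106.724,73.938) → (102.122,9.114) → (125.447,73.445). Open path.

**Shape 2** — `<path>` open polyline, stroke `#ff0000` → score (S478, F1794). Machine vertices: (85.123,192.108) → (7.675,116.631) → (48.490,115.421) → (111.159,40.820) → (134.344,108.864) → (94.905,44.027). Open path.

G21
G90
G00 X103.742 Y14.620
M3 S478
G1 X104.924 Y152.142 F1794
G1 X106.724 Y73.938
G1 X102.122 Y9.114
G1 X125.447 Y73.445
M5
G00 X85.123 Y192.108
M3 S478
G1 X7.675 Y116.631 F1794
G1 X48.490 Y115.421
G1 X111.159 Y40.820
G1 X134.344 Y108.864
G1 X94.905 Y44.027
M5
G00 X0.000 Y0.000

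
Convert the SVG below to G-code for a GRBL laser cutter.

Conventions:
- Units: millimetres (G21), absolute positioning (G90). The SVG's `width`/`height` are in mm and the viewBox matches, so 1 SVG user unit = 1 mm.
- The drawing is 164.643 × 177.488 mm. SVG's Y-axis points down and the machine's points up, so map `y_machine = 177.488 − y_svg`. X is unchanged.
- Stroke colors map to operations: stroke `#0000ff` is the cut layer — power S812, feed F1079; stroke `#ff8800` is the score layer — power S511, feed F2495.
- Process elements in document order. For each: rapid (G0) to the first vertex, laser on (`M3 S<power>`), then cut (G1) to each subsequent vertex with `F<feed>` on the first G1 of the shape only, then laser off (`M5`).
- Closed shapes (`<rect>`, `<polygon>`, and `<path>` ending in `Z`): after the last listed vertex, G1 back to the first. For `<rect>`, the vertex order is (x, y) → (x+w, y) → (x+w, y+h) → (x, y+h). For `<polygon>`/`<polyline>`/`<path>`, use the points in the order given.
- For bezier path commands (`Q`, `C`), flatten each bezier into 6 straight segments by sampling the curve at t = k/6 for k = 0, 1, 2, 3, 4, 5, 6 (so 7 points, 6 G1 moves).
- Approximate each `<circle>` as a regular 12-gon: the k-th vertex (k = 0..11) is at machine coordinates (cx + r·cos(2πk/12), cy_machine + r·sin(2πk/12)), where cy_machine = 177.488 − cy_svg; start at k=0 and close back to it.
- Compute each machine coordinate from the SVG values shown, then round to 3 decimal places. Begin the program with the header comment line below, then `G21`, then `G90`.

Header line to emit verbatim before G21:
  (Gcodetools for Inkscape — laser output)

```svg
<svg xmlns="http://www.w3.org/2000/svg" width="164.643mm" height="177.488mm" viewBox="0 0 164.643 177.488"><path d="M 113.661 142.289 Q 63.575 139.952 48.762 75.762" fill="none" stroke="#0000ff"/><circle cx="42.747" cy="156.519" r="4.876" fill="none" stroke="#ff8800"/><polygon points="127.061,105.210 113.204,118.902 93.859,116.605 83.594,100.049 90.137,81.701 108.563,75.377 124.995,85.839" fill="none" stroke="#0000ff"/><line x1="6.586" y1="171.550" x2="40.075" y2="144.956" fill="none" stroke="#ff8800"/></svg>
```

(Gcodetools for Inkscape — laser output)
G21
G90
G0 X113.661 Y35.199
M3 S812
G1 X97.945 Y37.696 F1079
G1 X84.190 Y43.630
G1 X72.393 Y52.999
G1 X62.557 Y65.805
G1 X54.679 Y82.047
G1 X48.762 Y101.726
M5
G0 X47.623 Y20.969
M3 S511
G1 X46.970 Y23.407 F2495
G1 X45.185 Y25.192
G1 X42.747 Y25.845
G1 X40.309 Y25.192
G1 X38.524 Y23.407
G1 X37.871 Y20.969
G1 X38.524 Y18.531
G1 X40.309 Y16.746
G1 X42.747 Y16.093
G1 X45.185 Y16.746
G1 X46.970 Y18.531
G1 X47.623 Y20.969
M5
G0 X127.061 Y72.278
M3 S812
G1 X113.204 Y58.586 F1079
G1 X93.859 Y60.883
G1 X83.594 Y77.439
G1 X90.137 Y95.787
G1 X108.563 Y102.111
G1 X124.995 Y91.649
G1 X127.061 Y72.278
M5
G0 X6.586 Y5.938
M3 S511
G1 X40.075 Y32.532 F2495
M5

viewBox `0 0 164.643 177.488` with mm width/height → 1 unit = 1 mm. Flip: y_m = 177.488 − y_svg.

**Shape 1** — `<path>` quadratic bezier, stroke `#0000ff` → cut (S812, F1079). Control points (SVG): P0=(113.661,142.289), P1=(63.575,139.952), P2=(48.762,75.762); sampled at t=k/6. Machine vertices: (113.661,35.199) → (97.945,37.696) → (84.190,43.630) → (72.393,52.999) → (62.557,65.805) → (54.679,82.047) → (48.762,101.726). Open path.

**Shape 2** — `<circle>` circle, stroke `#ff8800` → score (S511, F2495). Machine vertices: (47.623,20.969) → (46.970,23.407) → (45.185,25.192) → (42.747,25.845) → (40.309,25.192) → (38.524,23.407) → (37.871,20.969) → (38.524,18.531) → (40.309,16.746) → (42.747,16.093) → (45.185,16.746) → (46.970,18.531) → (47.623,20.969). Closed: final G1 returns to the first vertex.

**Shape 3** — `<polygon>` regular polygon, stroke `#0000ff` → cut (S812, F1079). Machine vertices: (127.061,72.278) → (113.204,58.586) → (93.859,60.883) → (83.594,77.439) → (90.137,95.787) → (108.563,102.111) → (124.995,91.649) → (127.061,72.278). Closed: final G1 returns to the first vertex.

**Shape 4** — `<line>` line segment, stroke `#ff8800` → score (S511, F2495). Machine vertices: (6.586,5.938) → (40.075,32.532). Open path.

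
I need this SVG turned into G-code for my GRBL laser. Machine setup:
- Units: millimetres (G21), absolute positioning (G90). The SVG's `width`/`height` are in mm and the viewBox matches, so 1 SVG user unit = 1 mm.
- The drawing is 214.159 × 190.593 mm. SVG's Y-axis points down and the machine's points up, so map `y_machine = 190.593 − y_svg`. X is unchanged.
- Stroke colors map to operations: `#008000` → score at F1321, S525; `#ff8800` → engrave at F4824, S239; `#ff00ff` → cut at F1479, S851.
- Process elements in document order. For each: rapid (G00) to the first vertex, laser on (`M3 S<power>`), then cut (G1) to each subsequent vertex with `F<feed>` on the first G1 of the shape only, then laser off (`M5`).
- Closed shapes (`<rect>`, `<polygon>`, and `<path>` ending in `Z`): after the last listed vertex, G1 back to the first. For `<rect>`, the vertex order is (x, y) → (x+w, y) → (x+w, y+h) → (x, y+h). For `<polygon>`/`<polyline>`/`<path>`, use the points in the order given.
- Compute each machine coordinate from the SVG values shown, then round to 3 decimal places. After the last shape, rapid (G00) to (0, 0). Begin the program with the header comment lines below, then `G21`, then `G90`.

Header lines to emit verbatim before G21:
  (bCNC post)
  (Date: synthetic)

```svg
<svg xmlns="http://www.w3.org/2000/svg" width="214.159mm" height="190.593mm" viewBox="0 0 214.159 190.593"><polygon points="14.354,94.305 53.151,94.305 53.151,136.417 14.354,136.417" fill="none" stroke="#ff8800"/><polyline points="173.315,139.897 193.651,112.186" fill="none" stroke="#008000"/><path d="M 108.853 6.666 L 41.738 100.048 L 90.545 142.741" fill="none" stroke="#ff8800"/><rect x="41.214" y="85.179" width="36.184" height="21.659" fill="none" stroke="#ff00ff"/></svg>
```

(bCNC post)
(Date: synthetic)
G21
G90
G00 X14.354 Y96.288
M3 S239
G1 X53.151 Y96.288 F4824
G1 X53.151 Y54.176
G1 X14.354 Y54.176
G1 X14.354 Y96.288
M5
G00 X173.315 Y50.696
M3 S525
G1 X193.651 Y78.407 F1321
M5
G00 X108.853 Y183.927
M3 S239
G1 X41.738 Y90.545 F4824
G1 X90.545 Y47.852
M5
G00 X41.214 Y105.414
M3 S851
G1 X77.398 Y105.414 F1479
G1 X77.398 Y83.755
G1 X41.214 Y83.755
G1 X41.214 Y105.414
M5
G00 X0.000 Y0.000

viewBox `0 0 214.159 190.593` with mm width/height → 1 unit = 1 mm. Flip: y_m = 190.593 − y_svg.

**Shape 1** — `<polygon>` rectangle, stroke `#ff8800` → engrave (S239, F4824). Machine vertices: (14.354,96.288) → (53.151,96.288) → (53.151,54.176) → (14.354,54.176) → (14.354,96.288). Closed: final G1 returns to the first vertex.

**Shape 2** — `<polyline>` line segment, stroke `#008000` → score (S525, F1321). Machine vertices: (173.315,50.696) → (193.651,78.407). Open path.

**Shape 3** — `<path>` open polyline, stroke `#ff8800` → engrave (S239, F4824). Machine vertices: (108.853,183.927) → (41.738,90.545) → (90.545,47.852). Open path.

**Shape 4** — `<rect>` rectangle, stroke `#ff00ff` → cut (S851, F1479). Machine vertices: (41.214,105.414) → (77.398,105.414) → (77.398,83.755) → (41.214,83.755) → (41.214,105.414). Closed: final G1 returns to the first vertex.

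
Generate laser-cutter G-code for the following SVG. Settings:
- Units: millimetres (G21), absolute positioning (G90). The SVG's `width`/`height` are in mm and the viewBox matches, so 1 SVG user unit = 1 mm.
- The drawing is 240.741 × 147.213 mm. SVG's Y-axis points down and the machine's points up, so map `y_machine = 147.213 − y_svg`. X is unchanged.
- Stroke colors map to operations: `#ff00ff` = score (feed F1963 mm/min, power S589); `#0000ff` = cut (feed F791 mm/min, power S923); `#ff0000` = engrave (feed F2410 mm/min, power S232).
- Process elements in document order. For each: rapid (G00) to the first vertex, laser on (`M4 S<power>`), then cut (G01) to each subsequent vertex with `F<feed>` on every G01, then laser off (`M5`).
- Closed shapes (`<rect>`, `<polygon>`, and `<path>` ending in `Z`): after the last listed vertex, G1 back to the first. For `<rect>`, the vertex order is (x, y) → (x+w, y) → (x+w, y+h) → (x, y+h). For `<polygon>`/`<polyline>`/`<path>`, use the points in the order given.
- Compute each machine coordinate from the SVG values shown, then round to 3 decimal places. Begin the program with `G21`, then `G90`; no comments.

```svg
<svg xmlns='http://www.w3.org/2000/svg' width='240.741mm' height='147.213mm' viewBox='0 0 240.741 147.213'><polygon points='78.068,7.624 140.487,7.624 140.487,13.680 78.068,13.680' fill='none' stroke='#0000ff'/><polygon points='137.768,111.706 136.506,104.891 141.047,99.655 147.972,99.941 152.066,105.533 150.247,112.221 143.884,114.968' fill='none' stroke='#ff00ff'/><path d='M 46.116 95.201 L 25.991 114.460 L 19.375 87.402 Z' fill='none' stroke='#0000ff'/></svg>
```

1 u = 1 mm; y_m = 147.213 − y.

[1] `<polygon>` rectangle, #0000ff→cut S923 F791: (78.068,139.589) → (140.487,139.589) → (140.487,133.533) → (78.068,133.533) → (78.068,139.589) (closed)

[2] `<polygon>` regular polygon, #ff00ff→score S589 F1963: (137.768,35.507) → (136.506,42.322) → (141.047,47.558) → (147.972,47.272) → (152.066,41.680) → (150.247,34.992) → (143.884,32.245) → (137.768,35.507) (closed)

[3] `<path>` regular polygon, #0000ff→cut S923 F791: (46.116,52.012) → (25.991,32.753) → (19.375,59.811) → (46.116,52.012) (closed)

G21
G90
G00 X78.068 Y139.589
M4 S923
G01 X140.487 Y139.589 F791
G01 X140.487 Y133.533 F791
G01 X78.068 Y133.533 F791
G01 X78.068 Y139.589 F791
M5
G00 X137.768 Y35.507
M4 S589
G01 X136.506 Y42.322 F1963
G01 X141.047 Y47.558 F1963
G01 X147.972 Y47.272 F1963
G01 X152.066 Y41.680 F1963
G01 X150.247 Y34.992 F1963
G01 X143.884 Y32.245 F1963
G01 X137.768 Y35.507 F1963
M5
G00 X46.116 Y52.012
M4 S923
G01 X25.991 Y32.753 F791
G01 X19.375 Y59.811 F791
G01 X46.116 Y52.012 F791
M5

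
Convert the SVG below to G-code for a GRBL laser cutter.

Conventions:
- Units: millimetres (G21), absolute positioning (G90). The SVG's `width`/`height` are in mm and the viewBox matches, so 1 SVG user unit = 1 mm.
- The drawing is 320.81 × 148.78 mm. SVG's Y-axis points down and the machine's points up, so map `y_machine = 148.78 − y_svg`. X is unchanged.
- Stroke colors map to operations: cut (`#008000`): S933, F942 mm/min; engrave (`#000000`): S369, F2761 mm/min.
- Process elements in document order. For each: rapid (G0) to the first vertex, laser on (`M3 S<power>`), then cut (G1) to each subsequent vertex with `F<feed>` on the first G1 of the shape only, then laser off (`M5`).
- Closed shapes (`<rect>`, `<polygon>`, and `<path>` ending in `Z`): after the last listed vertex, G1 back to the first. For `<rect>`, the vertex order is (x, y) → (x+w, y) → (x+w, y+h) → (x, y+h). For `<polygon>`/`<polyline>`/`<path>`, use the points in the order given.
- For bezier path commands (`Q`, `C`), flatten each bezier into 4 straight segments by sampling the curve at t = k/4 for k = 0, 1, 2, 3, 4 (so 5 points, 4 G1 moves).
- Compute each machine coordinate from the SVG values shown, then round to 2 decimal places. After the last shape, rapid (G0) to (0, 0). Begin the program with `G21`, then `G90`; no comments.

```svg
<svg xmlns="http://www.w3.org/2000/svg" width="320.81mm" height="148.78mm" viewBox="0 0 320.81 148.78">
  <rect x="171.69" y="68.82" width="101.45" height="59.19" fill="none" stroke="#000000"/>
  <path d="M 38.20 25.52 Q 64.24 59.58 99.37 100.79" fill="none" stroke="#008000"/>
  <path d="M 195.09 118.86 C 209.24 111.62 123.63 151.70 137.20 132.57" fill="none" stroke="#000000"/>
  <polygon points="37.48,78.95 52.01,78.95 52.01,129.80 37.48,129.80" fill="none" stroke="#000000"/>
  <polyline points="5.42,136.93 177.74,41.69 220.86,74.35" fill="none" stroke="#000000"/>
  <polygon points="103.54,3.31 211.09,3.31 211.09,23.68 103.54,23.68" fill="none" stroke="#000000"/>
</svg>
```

G21
G90
G0 X171.69 Y79.96
M3 S369
G1 X273.14 Y79.96 F2761
G1 X273.14 Y20.77
G1 X171.69 Y20.77
G1 X171.69 Y79.96
M5
G0 X38.20 Y123.26
M3 S933
G1 X51.79 Y105.78 F942
G1 X66.51 Y87.41
G1 X82.37 Y68.15
G1 X99.37 Y47.99
M5
G0 X195.09 Y29.92
M3 S369
G1 X190.11 Y28.14 F2761
G1 X166.36 Y18.61
G1 X142.51 Y11.30
G1 X137.20 Y16.21
M5
G0 X37.48 Y69.83
M3 S369
G1 X52.01 Y69.83 F2761
G1 X52.01 Y18.98
G1 X37.48 Y18.98
G1 X37.48 Y69.83
M5
G0 X5.42 Y11.85
M3 S369
G1 X177.74 Y107.09 F2761
G1 X220.86 Y74.43
M5
G0 X103.54 Y145.47
M3 S369
G1 X211.09 Y145.47 F2761
G1 X211.09 Y125.10
G1 X103.54 Y125.10
G1 X103.54 Y145.47
M5
G0 X0.00 Y0.00

1 u = 1 mm; y_m = 148.78 − y.

[1] `<rect>` rectangle, #000000→engrave S369 F2761: (171.69,79.96) → (273.14,79.96) → (273.14,20.77) → (171.69,20.77) → (171.69,79.96) (closed)

[2] `<path>` quadratic bezier, #008000→cut S933 F942: (38.20,123.26) → (51.79,105.78) → (66.51,87.41) → (82.37,68.15) → (99.37,47.99)

[3] `<path>` cubic bezier, #000000→engrave S369 F2761: (195.09,29.92) → (190.11,28.14) → (166.36,18.61) → (142.51,11.30) → (137.20,16.21)

[4] `<polygon>` rectangle, #000000→engrave S369 F2761: (37.48,69.83) → (52.01,69.83) → (52.01,18.98) → (37.48,18.98) → (37.48,69.83) (closed)

[5] `<polyline>` open polyline, #000000→engrave S369 F2761: (5.42,11.85) → (177.74,107.09) → (220.86,74.43)

[6] `<polygon>` rectangle, #000000→engrave S369 F2761: (103.54,145.47) → (211.09,145.47) → (211.09,125.10) → (103.54,125.10) → (103.54,145.47) (closed)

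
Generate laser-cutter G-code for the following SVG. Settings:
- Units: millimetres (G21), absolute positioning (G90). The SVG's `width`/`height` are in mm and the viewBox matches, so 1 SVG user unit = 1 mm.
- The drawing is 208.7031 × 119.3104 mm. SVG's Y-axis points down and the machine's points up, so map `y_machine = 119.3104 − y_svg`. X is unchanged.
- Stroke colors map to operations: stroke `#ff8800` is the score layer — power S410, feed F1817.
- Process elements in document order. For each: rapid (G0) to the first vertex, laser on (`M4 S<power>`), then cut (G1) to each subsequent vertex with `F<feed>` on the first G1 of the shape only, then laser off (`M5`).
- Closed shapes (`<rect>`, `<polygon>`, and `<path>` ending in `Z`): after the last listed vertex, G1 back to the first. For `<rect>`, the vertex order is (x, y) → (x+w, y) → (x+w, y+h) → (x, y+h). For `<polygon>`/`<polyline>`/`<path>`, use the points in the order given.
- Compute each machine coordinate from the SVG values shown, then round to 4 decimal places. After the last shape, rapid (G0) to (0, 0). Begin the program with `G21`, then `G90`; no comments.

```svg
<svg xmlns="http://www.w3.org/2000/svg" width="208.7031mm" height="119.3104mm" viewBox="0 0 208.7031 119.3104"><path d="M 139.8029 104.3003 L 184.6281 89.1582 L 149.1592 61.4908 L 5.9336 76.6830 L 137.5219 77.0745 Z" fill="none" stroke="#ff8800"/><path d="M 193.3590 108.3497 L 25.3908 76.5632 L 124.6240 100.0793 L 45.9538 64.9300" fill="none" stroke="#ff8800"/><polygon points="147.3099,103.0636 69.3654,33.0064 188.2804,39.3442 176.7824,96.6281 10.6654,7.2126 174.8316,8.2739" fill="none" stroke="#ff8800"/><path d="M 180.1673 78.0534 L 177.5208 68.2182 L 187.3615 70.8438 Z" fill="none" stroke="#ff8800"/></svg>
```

1 u = 1 mm; y_m = 119.3104 − y.

[1] `<path>` closed polygon, #ff8800→score S410 F1817: (139.8029,15.0101) → (184.6281,30.1522) → (149.1592,57.8196) → (5.9336,42.6274) → (137.5219,42.2359) → (139.8029,15.0101) (closed)

[2] `<path>` open polyline, #ff8800→score S410 F1817: (193.3590,10.9607) → (25.3908,42.7472) → (124.6240,19.2311) → (45.9538,54.3804)

[3] `<polygon>` closed polygon, #ff8800→score S410 F1817: (147.3099,16.2468) → (69.3654,86.3040) → (188.2804,79.9662) → (176.7824,22.6823) → (10.6654,112.0978) → (174.8316,111.0365) → (147.3099,16.2468) (closed)

[4] `<path>` regular polygon, #ff8800→score S410 F1817: (180.1673,41.2570) → (177.5208,51.0922) → (187.3615,48.4666) → (180.1673,41.2570) (closed)

G21
G90
G0 X139.8029 Y15.0101
M4 S410
G1 X184.6281 Y30.1522 F1817
G1 X149.1592 Y57.8196
G1 X5.9336 Y42.6274
G1 X137.5219 Y42.2359
G1 X139.8029 Y15.0101
M5
G0 X193.3590 Y10.9607
M4 S410
G1 X25.3908 Y42.7472 F1817
G1 X124.6240 Y19.2311
G1 X45.9538 Y54.3804
M5
G0 X147.3099 Y16.2468
M4 S410
G1 X69.3654 Y86.3040 F1817
G1 X188.2804 Y79.9662
G1 X176.7824 Y22.6823
G1 X10.6654 Y112.0978
G1 X174.8316 Y111.0365
G1 X147.3099 Y16.2468
M5
G0 X180.1673 Y41.2570
M4 S410
G1 X177.5208 Y51.0922 F1817
G1 X187.3615 Y48.4666
G1 X180.1673 Y41.2570
M5
G0 X0.0000 Y0.0000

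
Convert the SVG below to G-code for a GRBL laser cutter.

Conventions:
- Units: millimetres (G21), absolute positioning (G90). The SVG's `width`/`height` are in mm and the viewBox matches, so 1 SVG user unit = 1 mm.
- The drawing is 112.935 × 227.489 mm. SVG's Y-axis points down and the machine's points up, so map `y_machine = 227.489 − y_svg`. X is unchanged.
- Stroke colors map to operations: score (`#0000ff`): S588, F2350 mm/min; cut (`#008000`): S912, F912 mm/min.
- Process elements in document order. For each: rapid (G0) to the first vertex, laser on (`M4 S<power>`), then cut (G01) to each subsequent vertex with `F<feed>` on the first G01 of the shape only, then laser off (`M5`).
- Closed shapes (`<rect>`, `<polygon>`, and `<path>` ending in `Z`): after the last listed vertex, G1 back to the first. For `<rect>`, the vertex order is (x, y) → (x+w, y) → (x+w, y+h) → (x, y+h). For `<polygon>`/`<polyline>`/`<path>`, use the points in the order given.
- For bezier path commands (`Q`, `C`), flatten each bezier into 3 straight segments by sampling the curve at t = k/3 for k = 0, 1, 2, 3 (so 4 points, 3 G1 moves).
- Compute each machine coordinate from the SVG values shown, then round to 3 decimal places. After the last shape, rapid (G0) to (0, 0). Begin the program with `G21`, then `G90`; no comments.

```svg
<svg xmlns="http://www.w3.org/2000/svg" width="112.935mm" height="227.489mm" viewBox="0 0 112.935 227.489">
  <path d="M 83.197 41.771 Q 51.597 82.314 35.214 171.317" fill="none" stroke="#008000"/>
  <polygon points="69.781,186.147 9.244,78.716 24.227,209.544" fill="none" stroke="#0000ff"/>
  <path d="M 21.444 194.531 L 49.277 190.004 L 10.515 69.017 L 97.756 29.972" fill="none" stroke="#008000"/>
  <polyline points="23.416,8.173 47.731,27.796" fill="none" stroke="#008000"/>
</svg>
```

G21
G90
G0 X83.197 Y185.718
M4 S912
G01 X63.821 Y153.305 F912
G01 X47.827 Y110.123
G01 X35.214 Y56.172
M5
G0 X69.781 Y41.342
M4 S588
G01 X9.244 Y148.773 F2350
G01 X24.227 Y17.945
G01 X69.781 Y41.342
M5
G0 X21.444 Y32.958
M4 S912
G01 X49.277 Y37.485 F912
G01 X10.515 Y158.472
G01 X97.756 Y197.517
M5
G0 X23.416 Y219.316
M4 S912
G01 X47.731 Y199.693 F912
M5
G0 X0.000 Y0.000

1 u = 1 mm; y_m = 227.489 − y.

[1] `<path>` quadratic bezier, #008000→cut S912 F912: (83.197,185.718) → (63.821,153.305) → (47.827,110.123) → (35.214,56.172)

[2] `<polygon>` closed polygon, #0000ff→score S588 F2350: (69.781,41.342) → (9.244,148.773) → (24.227,17.945) → (69.781,41.342) (closed)

[3] `<path>` open polyline, #008000→cut S912 F912: (21.444,32.958) → (49.277,37.485) → (10.515,158.472) → (97.756,197.517)

[4] `<polyline>` line segment, #008000→cut S912 F912: (23.416,219.316) → (47.731,199.693)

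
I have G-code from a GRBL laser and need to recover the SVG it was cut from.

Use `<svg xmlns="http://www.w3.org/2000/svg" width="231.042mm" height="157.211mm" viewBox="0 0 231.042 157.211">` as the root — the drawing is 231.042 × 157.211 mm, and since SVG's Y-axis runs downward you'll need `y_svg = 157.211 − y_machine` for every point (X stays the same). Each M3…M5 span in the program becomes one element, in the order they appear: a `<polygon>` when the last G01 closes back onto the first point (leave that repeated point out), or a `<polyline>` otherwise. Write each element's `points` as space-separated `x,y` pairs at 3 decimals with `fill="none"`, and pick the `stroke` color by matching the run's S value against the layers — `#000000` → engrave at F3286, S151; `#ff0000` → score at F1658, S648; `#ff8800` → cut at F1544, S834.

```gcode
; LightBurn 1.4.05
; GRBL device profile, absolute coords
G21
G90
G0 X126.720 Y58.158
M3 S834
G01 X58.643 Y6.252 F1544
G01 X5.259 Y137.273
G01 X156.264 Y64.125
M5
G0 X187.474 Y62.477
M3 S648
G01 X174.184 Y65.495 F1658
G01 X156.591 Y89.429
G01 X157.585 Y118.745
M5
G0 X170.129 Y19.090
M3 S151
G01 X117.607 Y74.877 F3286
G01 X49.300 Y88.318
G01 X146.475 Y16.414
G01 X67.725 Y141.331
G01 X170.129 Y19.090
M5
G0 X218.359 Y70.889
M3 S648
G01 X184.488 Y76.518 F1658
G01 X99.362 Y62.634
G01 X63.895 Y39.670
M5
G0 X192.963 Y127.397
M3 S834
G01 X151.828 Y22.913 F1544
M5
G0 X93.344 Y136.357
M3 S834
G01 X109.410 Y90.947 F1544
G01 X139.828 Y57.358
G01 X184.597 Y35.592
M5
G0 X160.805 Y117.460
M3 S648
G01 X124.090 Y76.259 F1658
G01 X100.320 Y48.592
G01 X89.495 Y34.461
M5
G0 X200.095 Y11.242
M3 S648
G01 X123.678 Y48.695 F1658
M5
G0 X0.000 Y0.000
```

Each laser-on run becomes one SVG element. Flip Y back into SVG space with y_svg = 157.211 − y_machine.

Run 1: power S834 maps to stroke `#ff8800` (cut). The run is open, so emit a `<polyline>` with points (Y-flipped): 126.720,99.053 58.643,150.959 5.259,19.938 156.264,93.086.

Run 2: the run's S648 means `#ff0000` (score). The run is open, so emit a `<polyline>` with points (Y-flipped): 187.474,94.734 174.184,91.716 156.591,67.782 157.585,38.466.

Run 3: S151 ⇒ engrave layer `#000000`. The run returns to its start, so emit a `<polygon>` with points (Y-flipped): 170.129,138.121 117.607,82.334 49.300,68.893 146.475,140.797 67.725,15.880.

Run 4: power S648 maps to stroke `#ff0000` (score). The run is open, so emit a `<polyline>` with points (Y-flipped): 218.359,86.322 184.488,80.693 99.362,94.577 63.895,117.541.

Run 5: the run's S834 means `#ff8800` (cut). The run is open, so emit a `<polyline>` with points (Y-flipped): 192.963,29.814 151.828,134.298.

Run 6: power S834 maps to stroke `#ff8800` (cut). The run is open, so emit a `<polyline>` with points (Y-flipped): 93.344,20.854 109.410,66.264 139.828,99.853 184.597,121.619.

Run 7: S648 ⇒ score layer `#ff0000`. The run is open, so emit a `<polyline>` with points (Y-flipped): 160.805,39.751 124.090,80.952 100.320,108.619 89.495,122.750.

Run 8: S648 ⇒ score layer `#ff0000`. The run is open, so emit a `<polyline>` with points (Y-flipped): 200.095,145.969 123.678,108.516.

<svg xmlns="http://www.w3.org/2000/svg" width="231.042mm" height="157.211mm" viewBox="0 0 231.042 157.211">
  <polyline points="126.720,99.053 58.643,150.959 5.259,19.938 156.264,93.086" fill="none" stroke="#ff8800"/>
  <polyline points="187.474,94.734 174.184,91.716 156.591,67.782 157.585,38.466" fill="none" stroke="#ff0000"/>
  <polygon points="170.129,138.121 117.607,82.334 49.300,68.893 146.475,140.797 67.725,15.880" fill="none" stroke="#000000"/>
  <polyline points="218.359,86.322 184.488,80.693 99.362,94.577 63.895,117.541" fill="none" stroke="#ff0000"/>
  <polyline points="192.963,29.814 151.828,134.298" fill="none" stroke="#ff8800"/>
  <polyline points="93.344,20.854 109.410,66.264 139.828,99.853 184.597,121.619" fill="none" stroke="#ff8800"/>
  <polyline points="160.805,39.751 124.090,80.952 100.320,108.619 89.495,122.750" fill="none" stroke="#ff0000"/>
  <polyline points="200.095,145.969 123.678,108.516" fill="none" stroke="#ff0000"/>
</svg>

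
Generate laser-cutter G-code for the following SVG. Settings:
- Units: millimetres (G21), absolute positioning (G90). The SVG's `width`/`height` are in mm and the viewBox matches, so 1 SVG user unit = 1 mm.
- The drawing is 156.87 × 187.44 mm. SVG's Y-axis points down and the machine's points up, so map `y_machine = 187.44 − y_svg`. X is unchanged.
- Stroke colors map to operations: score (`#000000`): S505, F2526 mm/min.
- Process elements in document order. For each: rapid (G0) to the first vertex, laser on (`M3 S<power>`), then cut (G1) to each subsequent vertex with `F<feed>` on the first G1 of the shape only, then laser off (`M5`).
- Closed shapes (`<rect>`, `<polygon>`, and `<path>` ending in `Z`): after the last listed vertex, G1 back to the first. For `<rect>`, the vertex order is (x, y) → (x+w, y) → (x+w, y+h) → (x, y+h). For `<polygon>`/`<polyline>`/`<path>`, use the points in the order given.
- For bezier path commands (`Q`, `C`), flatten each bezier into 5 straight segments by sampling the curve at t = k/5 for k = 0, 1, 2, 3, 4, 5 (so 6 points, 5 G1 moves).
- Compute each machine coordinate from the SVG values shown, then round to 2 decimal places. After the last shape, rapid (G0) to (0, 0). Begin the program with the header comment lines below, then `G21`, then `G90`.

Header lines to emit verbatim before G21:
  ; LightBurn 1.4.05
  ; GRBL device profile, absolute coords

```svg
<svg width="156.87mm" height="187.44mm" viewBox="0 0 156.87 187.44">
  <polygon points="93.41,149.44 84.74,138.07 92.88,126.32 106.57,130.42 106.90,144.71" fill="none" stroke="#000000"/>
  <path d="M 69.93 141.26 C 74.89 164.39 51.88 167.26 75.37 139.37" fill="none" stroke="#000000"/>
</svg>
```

1 u = 1 mm; y_m = 187.44 − y.

[1] `<polygon>` regular polygon, #000000→score S505 F2526: (93.41,38.00) → (84.74,49.37) → (92.88,61.12) → (106.57,57.02) → (106.90,42.73) → (93.41,38.00) (closed)

[2] `<path>` cubic bezier, #000000→score S505 F2526: (69.93,46.18) → (70.15,34.82) → (67.22,28.82) → (64.74,28.69) → (66.26,34.94) → (75.37,48.07)

; LightBurn 1.4.05
; GRBL device profile, absolute coords
G21
G90
G0 X93.41 Y38.00
M3 S505
G1 X84.74 Y49.37 F2526
G1 X92.88 Y61.12
G1 X106.57 Y57.02
G1 X106.90 Y42.73
G1 X93.41 Y38.00
M5
G0 X69.93 Y46.18
M3 S505
G1 X70.15 Y34.82 F2526
G1 X67.22 Y28.82
G1 X64.74 Y28.69
G1 X66.26 Y34.94
G1 X75.37 Y48.07
M5
G0 X0.00 Y0.00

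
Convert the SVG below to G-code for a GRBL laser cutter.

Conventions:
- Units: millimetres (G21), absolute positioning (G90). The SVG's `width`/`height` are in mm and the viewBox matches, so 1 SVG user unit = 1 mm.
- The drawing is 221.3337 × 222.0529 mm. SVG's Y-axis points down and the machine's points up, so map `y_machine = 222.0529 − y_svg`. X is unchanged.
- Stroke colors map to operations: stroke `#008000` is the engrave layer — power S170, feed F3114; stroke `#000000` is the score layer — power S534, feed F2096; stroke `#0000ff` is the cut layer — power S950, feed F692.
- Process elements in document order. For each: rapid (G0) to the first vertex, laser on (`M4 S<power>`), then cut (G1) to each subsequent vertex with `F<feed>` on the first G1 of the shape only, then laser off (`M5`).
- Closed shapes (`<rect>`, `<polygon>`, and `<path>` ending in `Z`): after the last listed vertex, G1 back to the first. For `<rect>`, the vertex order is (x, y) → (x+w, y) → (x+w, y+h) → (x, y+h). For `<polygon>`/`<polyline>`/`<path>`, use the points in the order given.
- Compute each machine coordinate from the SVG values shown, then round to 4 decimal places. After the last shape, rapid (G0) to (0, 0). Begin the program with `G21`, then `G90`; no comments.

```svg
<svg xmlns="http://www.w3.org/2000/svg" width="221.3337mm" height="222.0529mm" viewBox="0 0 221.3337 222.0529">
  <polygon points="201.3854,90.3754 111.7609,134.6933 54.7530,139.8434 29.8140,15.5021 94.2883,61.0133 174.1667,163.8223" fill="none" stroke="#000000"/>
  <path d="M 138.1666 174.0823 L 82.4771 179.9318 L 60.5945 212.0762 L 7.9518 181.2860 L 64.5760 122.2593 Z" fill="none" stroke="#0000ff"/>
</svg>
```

1 u = 1 mm; y_m = 222.0529 − y.

[1] `<polygon>` closed polygon, #000000→score S534 F2096: (201.3854,131.6775) → (111.7609,87.3596) → (54.7530,82.2095) → (29.8140,206.5508) → (94.2883,161.0396) → (174.1667,58.2306) → (201.3854,131.6775) (closed)

[2] `<path>` closed polygon, #0000ff→cut S950 F692: (138.1666,47.9706) → (82.4771,42.1211) → (60.5945,9.9767) → (7.9518,40.7669) → (64.5760,99.7936) → (138.1666,47.9706) (closed)

G21
G90
G0 X201.3854 Y131.6775
M4 S534
G1 X111.7609 Y87.3596 F2096
G1 X54.7530 Y82.2095
G1 X29.8140 Y206.5508
G1 X94.2883 Y161.0396
G1 X174.1667 Y58.2306
G1 X201.3854 Y131.6775
M5
G0 X138.1666 Y47.9706
M4 S950
G1 X82.4771 Y42.1211 F692
G1 X60.5945 Y9.9767
G1 X7.9518 Y40.7669
G1 X64.5760 Y99.7936
G1 X138.1666 Y47.9706
M5
G0 X0.0000 Y0.0000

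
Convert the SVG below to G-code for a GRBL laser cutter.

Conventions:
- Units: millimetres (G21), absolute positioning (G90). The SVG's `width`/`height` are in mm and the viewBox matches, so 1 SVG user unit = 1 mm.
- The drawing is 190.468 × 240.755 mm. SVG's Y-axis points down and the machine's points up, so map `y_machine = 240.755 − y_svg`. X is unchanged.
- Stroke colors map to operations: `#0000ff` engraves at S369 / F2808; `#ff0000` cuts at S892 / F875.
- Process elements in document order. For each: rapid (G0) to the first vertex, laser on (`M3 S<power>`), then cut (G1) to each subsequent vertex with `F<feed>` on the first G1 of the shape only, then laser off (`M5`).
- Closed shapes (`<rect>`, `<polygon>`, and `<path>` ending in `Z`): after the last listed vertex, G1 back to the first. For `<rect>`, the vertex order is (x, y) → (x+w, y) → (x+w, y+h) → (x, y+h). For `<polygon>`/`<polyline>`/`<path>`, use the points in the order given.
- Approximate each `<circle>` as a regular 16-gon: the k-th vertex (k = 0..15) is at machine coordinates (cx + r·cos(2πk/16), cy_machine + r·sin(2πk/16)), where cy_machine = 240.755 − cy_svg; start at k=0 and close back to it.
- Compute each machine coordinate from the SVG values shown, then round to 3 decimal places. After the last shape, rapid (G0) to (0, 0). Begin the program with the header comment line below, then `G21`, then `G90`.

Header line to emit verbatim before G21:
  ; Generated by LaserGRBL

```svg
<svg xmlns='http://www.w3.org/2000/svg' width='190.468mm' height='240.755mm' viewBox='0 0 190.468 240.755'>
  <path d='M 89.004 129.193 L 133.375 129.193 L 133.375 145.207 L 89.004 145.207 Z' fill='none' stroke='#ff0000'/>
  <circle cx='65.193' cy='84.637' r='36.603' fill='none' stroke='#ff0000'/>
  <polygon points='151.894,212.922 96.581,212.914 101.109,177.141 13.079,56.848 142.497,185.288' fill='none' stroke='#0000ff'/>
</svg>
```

1 u = 1 mm; y_m = 240.755 − y.

[1] `<path>` rectangle, #ff0000→cut S892 F875: (89.004,111.562) → (133.375,111.562) → (133.375,95.548) → (89.004,95.548) → (89.004,111.562) (closed)

[2] `<circle>` circle, #ff0000→cut S892 F875: (101.796,156.118) → (99.010,170.125) → (91.075,182.000) → (79.200,189.935) → (65.193,192.721) → (51.186,189.935) → (39.311,182.000) → (31.376,170.125) → (28.590,156.118) → (31.376,142.111) → (39.311,130.236) → (51.186,122.301) → (65.193,119.515) → (79.200,122.301) → (91.075,130.236) → (99.010,142.111) → (101.796,156.118) (closed)

[3] `<polygon>` closed polygon, #0000ff→engrave S369 F2808: (151.894,27.833) → (96.581,27.841) → (101.109,63.614) → (13.079,183.907) → (142.497,55.467) → (151.894,27.833) (closed)

; Generated by LaserGRBL
G21
G90
G0 X89.004 Y111.562
M3 S892
G1 X133.375 Y111.562 F875
G1 X133.375 Y95.548
G1 X89.004 Y95.548
G1 X89.004 Y111.562
M5
G0 X101.796 Y156.118
M3 S892
G1 X99.010 Y170.125 F875
G1 X91.075 Y182.000
G1 X79.200 Y189.935
G1 X65.193 Y192.721
G1 X51.186 Y189.935
G1 X39.311 Y182.000
G1 X31.376 Y170.125
G1 X28.590 Y156.118
G1 X31.376 Y142.111
G1 X39.311 Y130.236
G1 X51.186 Y122.301
G1 X65.193 Y119.515
G1 X79.200 Y122.301
G1 X91.075 Y130.236
G1 X99.010 Y142.111
G1 X101.796 Y156.118
M5
G0 X151.894 Y27.833
M3 S369
G1 X96.581 Y27.841 F2808
G1 X101.109 Y63.614
G1 X13.079 Y183.907
G1 X142.497 Y55.467
G1 X151.894 Y27.833
M5
G0 X0.000 Y0.000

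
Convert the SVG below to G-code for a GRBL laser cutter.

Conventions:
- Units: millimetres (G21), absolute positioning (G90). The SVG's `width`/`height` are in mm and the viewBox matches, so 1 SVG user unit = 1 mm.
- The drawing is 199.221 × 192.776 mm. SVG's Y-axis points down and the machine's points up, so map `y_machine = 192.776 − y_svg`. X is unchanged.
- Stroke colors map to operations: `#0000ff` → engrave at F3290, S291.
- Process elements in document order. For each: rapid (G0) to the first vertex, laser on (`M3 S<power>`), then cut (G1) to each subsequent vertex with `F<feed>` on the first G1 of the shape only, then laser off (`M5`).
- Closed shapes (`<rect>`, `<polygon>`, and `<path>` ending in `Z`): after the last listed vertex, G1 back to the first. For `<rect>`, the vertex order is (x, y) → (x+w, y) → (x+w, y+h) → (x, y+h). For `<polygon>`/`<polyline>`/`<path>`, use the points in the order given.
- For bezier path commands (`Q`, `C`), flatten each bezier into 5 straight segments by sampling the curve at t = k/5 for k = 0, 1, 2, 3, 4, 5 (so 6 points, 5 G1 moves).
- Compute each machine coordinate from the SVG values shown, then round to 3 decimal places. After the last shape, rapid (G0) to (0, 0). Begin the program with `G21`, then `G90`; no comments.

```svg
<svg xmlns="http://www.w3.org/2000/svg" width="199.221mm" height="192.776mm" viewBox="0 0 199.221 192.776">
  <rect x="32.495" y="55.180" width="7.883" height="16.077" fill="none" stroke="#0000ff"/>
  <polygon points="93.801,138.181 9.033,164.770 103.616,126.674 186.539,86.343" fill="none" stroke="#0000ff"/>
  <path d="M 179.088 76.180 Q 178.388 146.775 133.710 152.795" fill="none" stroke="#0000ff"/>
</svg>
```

G21
G90
G0 X32.495 Y137.596
M3 S291
G1 X40.378 Y137.596 F3290
G1 X40.378 Y121.519
G1 X32.495 Y121.519
G1 X32.495 Y137.596
M5
G0 X93.801 Y54.595
M3 S291
G1 X9.033 Y28.006 F3290
G1 X103.616 Y66.102
G1 X186.539 Y106.433
G1 X93.801 Y54.595
M5
G0 X179.088 Y116.596
M3 S291
G1 X177.049 Y90.941 F3290
G1 X171.492 Y70.452
G1 X162.416 Y55.129
G1 X149.822 Y44.972
G1 X133.710 Y39.981
M5
G0 X0.000 Y0.000

1 u = 1 mm; y_m = 192.776 − y.

[1] `<rect>` rectangle, #0000ff→engrave S291 F3290: (32.495,137.596) → (40.378,137.596) → (40.378,121.519) → (32.495,121.519) → (32.495,137.596) (closed)

[2] `<polygon>` closed polygon, #0000ff→engrave S291 F3290: (93.801,54.595) → (9.033,28.006) → (103.616,66.102) → (186.539,106.433) → (93.801,54.595) (closed)

[3] `<path>` quadratic bezier, #0000ff→engrave S291 F3290: (179.088,116.596) → (177.049,90.941) → (171.492,70.452) → (162.416,55.129) → (149.822,44.972) → (133.710,39.981)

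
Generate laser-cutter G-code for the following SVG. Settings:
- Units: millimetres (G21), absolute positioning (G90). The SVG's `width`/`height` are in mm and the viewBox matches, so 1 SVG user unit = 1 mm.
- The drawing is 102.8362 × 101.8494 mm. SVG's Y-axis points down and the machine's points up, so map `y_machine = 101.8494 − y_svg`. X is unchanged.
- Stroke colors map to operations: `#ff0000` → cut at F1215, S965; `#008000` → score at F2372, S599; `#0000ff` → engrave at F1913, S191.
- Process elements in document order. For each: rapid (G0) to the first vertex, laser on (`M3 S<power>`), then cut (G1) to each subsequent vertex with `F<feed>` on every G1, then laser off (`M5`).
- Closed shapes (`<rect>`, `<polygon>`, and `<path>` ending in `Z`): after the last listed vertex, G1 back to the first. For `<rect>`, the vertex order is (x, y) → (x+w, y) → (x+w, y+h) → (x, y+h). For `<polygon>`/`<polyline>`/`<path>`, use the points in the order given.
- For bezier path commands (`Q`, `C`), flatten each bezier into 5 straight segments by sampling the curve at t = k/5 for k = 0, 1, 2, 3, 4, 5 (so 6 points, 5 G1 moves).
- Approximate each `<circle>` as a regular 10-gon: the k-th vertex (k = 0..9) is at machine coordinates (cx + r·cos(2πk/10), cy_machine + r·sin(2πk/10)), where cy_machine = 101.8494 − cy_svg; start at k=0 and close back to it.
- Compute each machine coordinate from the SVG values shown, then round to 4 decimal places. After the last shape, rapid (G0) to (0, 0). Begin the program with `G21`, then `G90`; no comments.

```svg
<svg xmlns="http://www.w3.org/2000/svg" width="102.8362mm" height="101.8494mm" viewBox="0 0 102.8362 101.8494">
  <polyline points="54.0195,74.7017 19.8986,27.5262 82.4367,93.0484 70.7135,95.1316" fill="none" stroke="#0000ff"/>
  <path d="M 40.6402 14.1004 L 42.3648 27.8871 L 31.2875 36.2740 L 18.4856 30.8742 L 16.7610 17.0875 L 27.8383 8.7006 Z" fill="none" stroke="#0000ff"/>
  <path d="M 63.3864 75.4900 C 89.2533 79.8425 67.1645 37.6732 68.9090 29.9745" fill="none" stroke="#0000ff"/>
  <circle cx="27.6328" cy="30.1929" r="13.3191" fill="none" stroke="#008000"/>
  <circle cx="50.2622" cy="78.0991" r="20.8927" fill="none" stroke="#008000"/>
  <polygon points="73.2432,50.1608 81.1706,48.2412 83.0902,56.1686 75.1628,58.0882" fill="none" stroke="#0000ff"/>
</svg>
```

viewBox `0 0 102.8362 101.8494` with mm width/height → 1 unit = 1 mm. Flip: y_m = 101.8494 − y_svg.

**Shape 1** — `<polyline>` open polyline, stroke `#0000ff` → engrave (S191, F1913). Machine vertices: (54.0195,27.1477) → (19.8986,74.3232) → (82.4367,8.8010) → (70.7135,6.7178). Open path.

**Shape 2** — `<path>` regular polygon, stroke `#0000ff` → engrave (S191, F1913). Machine vertices: (40.6402,87.7490) → (42.3648,73.9623) → (31.2875,65.5754) → (18.4856,70.9752) → (16.7610,84.7619) → (27.8383,93.1488) → (40.6402,87.7490). Closed: final G1 returns to the first vertex.

**Shape 3** — `<path>` cubic bezier, stroke `#0000ff` → engrave (S191, F1913). Control points (SVG): P0=(63.3864,75.4900), P1=(89.2533,79.8425), P2=(67.1645,37.6732), P3=(68.9090,29.9745); sampled at t=k/5. Machine vertices: (63.3864,26.3594) → (73.7262,28.6826) → (76.0024,38.2834) → (73.6611,51.2741) → (70.1480,63.7671) → (68.9090,71.8749). Open path.

**Shape 4** — `<circle>` circle, stroke `#008000` → score (S599, F2372). Machine vertices: (40.9519,71.6565) → (38.4082,79.4853) → (31.7486,84.3237) → (23.5170,84.3237) → (16.8574,79.4853) → (14.3137,71.6565) → (16.8574,63.8277) → (23.5170,58.9893) → (31.7486,58.9893) → (38.4082,63.8277) → (40.9519,71.6565). Closed: final G1 returns to the first vertex.

**Shape 5** — `<circle>` circle, stroke `#008000` → score (S599, F2372). Machine vertices: (71.1549,23.7503) → (67.1647,36.0307) → (56.7184,43.6204) → (43.8060,43.6204) → (33.3597,36.0307) → (29.3695,23.7503) → (33.3597,11.4699) → (43.8060,3.8802) → (56.7184,3.8802) → (67.1647,11.4699) → (71.1549,23.7503). Closed: final G1 returns to the first vertex.

**Shape 6** — `<polygon>` regular polygon, stroke `#0000ff` → engrave (S191, F1913). Machine vertices: (73.2432,51.6886) → (81.1706,53.6082) → (83.0902,45.6808) → (75.1628,43.7612) → (73.2432,51.6886). Closed: final G1 returns to the first vertex.

G21
G90
G0 X54.0195 Y27.1477
M3 S191
G1 X19.8986 Y74.3232 F1913
G1 X82.4367 Y8.8010 F1913
G1 X70.7135 Y6.7178 F1913
M5
G0 X40.6402 Y87.7490
M3 S191
G1 X42.3648 Y73.9623 F1913
G1 X31.2875 Y65.5754 F1913
G1 X18.4856 Y70.9752 F1913
G1 X16.7610 Y84.7619 F1913
G1 X27.8383 Y93.1488 F1913
G1 X40.6402 Y87.7490 F1913
M5
G0 X63.3864 Y26.3594
M3 S191
G1 X73.7262 Y28.6826 F1913
G1 X76.0024 Y38.2834 F1913
G1 X73.6611 Y51.2741 F1913
G1 X70.1480 Y63.7671 F1913
G1 X68.9090 Y71.8749 F1913
M5
G0 X40.9519 Y71.6565
M3 S599
G1 X38.4082 Y79.4853 F2372
G1 X31.7486 Y84.3237 F2372
G1 X23.5170 Y84.3237 F2372
G1 X16.8574 Y79.4853 F2372
G1 X14.3137 Y71.6565 F2372
G1 X16.8574 Y63.8277 F2372
G1 X23.5170 Y58.9893 F2372
G1 X31.7486 Y58.9893 F2372
G1 X38.4082 Y63.8277 F2372
G1 X40.9519 Y71.6565 F2372
M5
G0 X71.1549 Y23.7503
M3 S599
G1 X67.1647 Y36.0307 F2372
G1 X56.7184 Y43.6204 F2372
G1 X43.8060 Y43.6204 F2372
G1 X33.3597 Y36.0307 F2372
G1 X29.3695 Y23.7503 F2372
G1 X33.3597 Y11.4699 F2372
G1 X43.8060 Y3.8802 F2372
G1 X56.7184 Y3.8802 F2372
G1 X67.1647 Y11.4699 F2372
G1 X71.1549 Y23.7503 F2372
M5
G0 X73.2432 Y51.6886
M3 S191
G1 X81.1706 Y53.6082 F1913
G1 X83.0902 Y45.6808 F1913
G1 X75.1628 Y43.7612 F1913
G1 X73.2432 Y51.6886 F1913
M5
G0 X0.0000 Y0.0000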